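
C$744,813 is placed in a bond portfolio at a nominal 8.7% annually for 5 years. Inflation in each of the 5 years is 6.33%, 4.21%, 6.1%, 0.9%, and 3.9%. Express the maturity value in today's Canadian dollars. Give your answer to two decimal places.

C$917,080.93

Nominal value at maturity: C$744,813 × (1 + 8.7%)^5 ≈ C$1,130,303.23.
Price-level factor over 5 years: 1.0633 × 1.0421 × 1.061 × 1.009 × 1.039 ≈ 1.2325010771.
The maturity value deflated by that factor is the answer in today's purchasing power.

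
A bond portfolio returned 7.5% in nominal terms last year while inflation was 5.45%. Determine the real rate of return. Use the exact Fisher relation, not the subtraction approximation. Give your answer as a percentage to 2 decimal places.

1.94%

Real return via the Fisher equation: (1 + 7.5%)/(1 + 5.45%) − 1 = 1.075/1.0545 − 1 ≈ 0.01944.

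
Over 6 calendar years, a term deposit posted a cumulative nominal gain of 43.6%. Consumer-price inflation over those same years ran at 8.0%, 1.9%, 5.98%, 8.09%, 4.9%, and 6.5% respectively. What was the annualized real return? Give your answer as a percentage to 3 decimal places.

0.324%

Cumulative inflation factor: 1.080 × 1.019 × 1.0598 × 1.0809 × 1.049 × 1.065 ≈ 1.40842.
Nominal growth factor: 1.43600. Real growth factor = 1.43600 / 1.40842 ≈ 1.01958.
Annualized: 1.01958^(1/6) − 1 ≈ 0.00324.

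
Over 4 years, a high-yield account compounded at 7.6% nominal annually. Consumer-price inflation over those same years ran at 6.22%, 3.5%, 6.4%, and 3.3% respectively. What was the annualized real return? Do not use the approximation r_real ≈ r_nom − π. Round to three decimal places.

2.628%

Cumulative inflation factor: 1.0622 × 1.035 × 1.064 × 1.033 ≈ 1.20834.
Nominal growth factor: 1.34045. Real growth factor = 1.34045 / 1.20834 ≈ 1.10933.
Annualized: 1.10933^(1/4) − 1 ≈ 0.02628.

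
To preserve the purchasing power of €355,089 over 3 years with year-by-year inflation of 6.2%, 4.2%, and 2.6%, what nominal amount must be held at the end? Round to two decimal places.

€403,159.42

Cumulative price-level factor: 1.062 × 1.042 × 1.026 = 1.135375704.
The nominal amount required is €355,089 scaled up by that factor.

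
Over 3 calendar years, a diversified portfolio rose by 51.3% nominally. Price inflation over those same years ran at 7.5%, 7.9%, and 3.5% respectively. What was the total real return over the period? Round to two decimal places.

Cumulative inflation factor: 1.075 × 1.079 × 1.035 ≈ 1.20052.
Nominal growth factor: 1.51300. Real growth factor = 1.51300 / 1.20052 ≈ 1.26028.
Total real return ≈ 26.0285%.

26.03%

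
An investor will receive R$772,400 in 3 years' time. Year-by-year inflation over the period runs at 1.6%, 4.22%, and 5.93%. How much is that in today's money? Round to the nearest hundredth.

Price-level factor over 3 years: 1.016 × 1.0422 × 1.0593 ≈ 1.1216664994.
Purchasing power today: R$772,400 divided by that factor.

R$688,618.23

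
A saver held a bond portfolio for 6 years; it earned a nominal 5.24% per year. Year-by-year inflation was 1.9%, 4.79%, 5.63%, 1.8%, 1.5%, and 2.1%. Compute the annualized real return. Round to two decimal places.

2.23%

Cumulative inflation factor: 1.019 × 1.0479 × 1.0563 × 1.018 × 1.015 × 1.021 ≈ 1.18993.
Nominal growth factor: 1.35858. Real growth factor = 1.35858 / 1.18993 ≈ 1.14173.
Annualized: 1.14173^(1/6) − 1 ≈ 0.02234.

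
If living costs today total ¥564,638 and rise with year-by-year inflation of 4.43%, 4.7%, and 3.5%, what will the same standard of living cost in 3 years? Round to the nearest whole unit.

Cumulative price-level factor: 1.0443 × 1.047 × 1.035 = 1.1316504735.
Multiplying ¥564,638 by the price-level factor gives the future nominal sum.

¥638,973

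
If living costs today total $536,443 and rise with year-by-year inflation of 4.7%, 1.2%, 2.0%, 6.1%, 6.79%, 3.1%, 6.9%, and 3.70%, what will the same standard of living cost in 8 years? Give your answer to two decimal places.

$750,778.88

Cumulative price-level factor: 1.047 × 1.012 × 1.020 × 1.061 × 1.0679 × 1.031 × 1.069 × 1.0370 ≈ 1.3995501439.
The nominal amount required is $536,443 scaled up by that factor.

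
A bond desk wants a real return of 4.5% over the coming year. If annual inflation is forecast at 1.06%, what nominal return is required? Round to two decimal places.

5.61%

By the Fisher equation, 1 + r_nom = (1 + 4.5%)(1 + 1.06%) = 1.045 × 1.0106 = 1.056077.
So r_nom = 5.6077%.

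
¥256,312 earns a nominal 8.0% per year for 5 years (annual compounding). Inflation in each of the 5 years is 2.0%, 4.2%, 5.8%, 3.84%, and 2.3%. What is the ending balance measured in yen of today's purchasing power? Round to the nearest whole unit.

¥315,278

Nominal value at maturity: ¥256,312 × (1 + 8.0%)^5 ≈ ¥376,606.
Price-level factor over 5 years: 1.020 × 1.042 × 1.058 × 1.0384 × 1.023 ≈ 1.1945212267.
Dividing the nominal maturity value by the price-level factor gives the value in today's money.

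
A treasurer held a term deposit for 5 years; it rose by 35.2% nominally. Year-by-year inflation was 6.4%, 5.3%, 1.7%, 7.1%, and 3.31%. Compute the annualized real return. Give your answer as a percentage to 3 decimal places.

1.408%

Cumulative inflation factor: 1.064 × 1.053 × 1.017 × 1.071 × 1.0331 ≈ 1.26073.
Nominal growth factor: 1.35200. Real growth factor = 1.35200 / 1.26073 ≈ 1.07239.
Annualized: 1.07239^(1/5) − 1 ≈ 0.01408.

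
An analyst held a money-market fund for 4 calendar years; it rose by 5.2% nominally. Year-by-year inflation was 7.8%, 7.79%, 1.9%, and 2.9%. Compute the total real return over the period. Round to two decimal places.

-13.66%

Cumulative inflation factor: 1.078 × 1.0779 × 1.019 × 1.029 ≈ 1.21839.
Nominal growth factor: 1.05200. Real growth factor = 1.05200 / 1.21839 ≈ 0.86343.
Total real return ≈ -13.6566%.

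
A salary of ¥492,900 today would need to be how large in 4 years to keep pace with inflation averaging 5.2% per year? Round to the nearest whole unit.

¥603,701

Cumulative price-level factor: (1+5.2%)^4 ≈ 1.2247937436.
The nominal amount required is ¥492,900 scaled up by that factor.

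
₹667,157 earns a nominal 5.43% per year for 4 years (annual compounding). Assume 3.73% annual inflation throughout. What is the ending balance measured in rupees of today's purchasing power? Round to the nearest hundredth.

₹711,979.29

Nominal value at maturity: ₹667,157 × (1 + 5.43%)^4 ≈ ₹824,299.19.
Price-level factor over 4 years: (1 + 3.73%)^4 ≈ 1.1577572562.
The maturity value deflated by that factor is the answer in today's purchasing power.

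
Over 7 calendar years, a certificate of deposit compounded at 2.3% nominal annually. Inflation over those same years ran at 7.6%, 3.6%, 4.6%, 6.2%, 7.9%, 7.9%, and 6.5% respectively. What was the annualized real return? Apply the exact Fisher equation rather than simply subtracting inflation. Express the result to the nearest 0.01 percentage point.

Cumulative inflation factor: 1.076 × 1.036 × 1.046 × 1.062 × 1.079 × 1.079 × 1.065 ≈ 1.53540.
Nominal growth factor: 1.17254. Real growth factor = 1.17254 / 1.53540 ≈ 0.76368.
Annualized: 0.76368^(1/7) − 1 ≈ -0.03778.

-3.78%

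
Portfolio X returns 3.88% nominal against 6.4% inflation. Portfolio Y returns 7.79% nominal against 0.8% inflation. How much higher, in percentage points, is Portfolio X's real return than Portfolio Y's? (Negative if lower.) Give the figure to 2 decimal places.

-9.30

Portfolio X real return: 1.0388/1.064 − 1 = -2.368%.
Portfolio Y real return: 1.0779/1.008 − 1 = 6.935%.
Difference: -2.368 − 6.935 = -9.303 pp.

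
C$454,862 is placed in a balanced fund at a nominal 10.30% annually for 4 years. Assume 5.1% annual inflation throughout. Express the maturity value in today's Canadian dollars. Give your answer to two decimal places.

Nominal value at maturity: C$454,862 × (1 + 10.30%)^4 ≈ C$673,258.28.
Price-level factor over 4 years: (1 + 5.1%)^4 ≈ 1.2201433692.
The maturity value deflated by that factor is the answer in today's purchasing power.

C$551,786.21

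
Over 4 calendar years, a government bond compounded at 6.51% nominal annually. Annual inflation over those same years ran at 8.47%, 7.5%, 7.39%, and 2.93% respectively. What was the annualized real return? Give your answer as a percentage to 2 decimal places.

Cumulative inflation factor: 1.0847 × 1.075 × 1.0739 × 1.0293 ≈ 1.28891.
Nominal growth factor: 1.28695. Real growth factor = 1.28695 / 1.28891 ≈ 0.99848.
Annualized: 0.99848^(1/4) − 1 ≈ -0.00038.

-0.04%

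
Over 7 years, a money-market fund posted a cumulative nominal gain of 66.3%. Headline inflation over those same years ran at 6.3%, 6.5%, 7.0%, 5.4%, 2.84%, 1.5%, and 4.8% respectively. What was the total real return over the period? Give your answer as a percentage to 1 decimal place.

Cumulative inflation factor: 1.063 × 1.065 × 1.070 × 1.054 × 1.0284 × 1.015 × 1.048 ≈ 1.39668.
Nominal growth factor: 1.66300. Real growth factor = 1.66300 / 1.39668 ≈ 1.19068.
Total real return ≈ 19.0681%.

19.1%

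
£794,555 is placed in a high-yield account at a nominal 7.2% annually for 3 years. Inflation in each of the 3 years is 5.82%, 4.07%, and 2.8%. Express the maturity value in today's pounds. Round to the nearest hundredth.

£864,613.27

Nominal value at maturity: £794,555 × (1 + 7.2%)^3 ≈ £978,832.37.
Price-level factor over 3 years: 1.0582 × 1.0407 × 1.028 ≈ 1.1321042647.
Dividing the nominal maturity value by the price-level factor gives the value in today's money.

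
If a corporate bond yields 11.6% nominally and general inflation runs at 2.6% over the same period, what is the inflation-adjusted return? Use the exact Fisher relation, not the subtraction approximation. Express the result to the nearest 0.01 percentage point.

Real return via the Fisher equation: (1 + 11.6%)/(1 + 2.6%) − 1 = 1.116/1.026 − 1 ≈ 0.08772.

8.77%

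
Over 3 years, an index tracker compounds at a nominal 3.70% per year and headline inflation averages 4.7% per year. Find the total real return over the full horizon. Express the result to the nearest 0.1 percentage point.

-2.8%

The annual real rate is (1+3.70%)/(1+4.7%) − 1 = -0.9551%.
Compounded over 3 years: (1 + -0.009551)^3 − 1 ≈ -0.02838.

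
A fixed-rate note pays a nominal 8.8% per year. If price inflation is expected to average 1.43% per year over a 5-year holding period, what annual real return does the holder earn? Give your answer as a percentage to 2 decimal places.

With constant rates the annual real return is the same each year: (1+8.8%)/(1+1.43%) − 1 = 0.07266.

7.27%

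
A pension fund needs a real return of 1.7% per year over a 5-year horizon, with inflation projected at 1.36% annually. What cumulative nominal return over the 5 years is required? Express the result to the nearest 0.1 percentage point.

Required annual nominal rate: (1+1.7%)(1+1.36%) − 1 = 3.08312%.
Cumulative over 5 years: (1 + 0.0308312)^5 − 1 ≈ 0.16396.

16.4%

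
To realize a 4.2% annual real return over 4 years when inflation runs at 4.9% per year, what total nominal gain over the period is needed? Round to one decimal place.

Required annual nominal rate: (1+4.2%)(1+4.9%) − 1 = 9.3058%.
Cumulative over 4 years: (1 + 0.093058)^4 − 1 ≈ 0.42749.

42.7%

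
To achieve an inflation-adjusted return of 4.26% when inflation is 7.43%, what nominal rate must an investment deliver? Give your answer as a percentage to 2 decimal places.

By the Fisher equation, 1 + r_nom = (1 + 4.26%)(1 + 7.43%) = 1.0426 × 1.0743 = 1.12006518.
So r_nom = 12.006518%.

12.01%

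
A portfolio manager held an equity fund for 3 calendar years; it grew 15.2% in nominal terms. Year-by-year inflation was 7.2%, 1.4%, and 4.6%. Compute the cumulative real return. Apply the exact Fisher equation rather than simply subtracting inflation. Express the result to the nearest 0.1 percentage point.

1.3%

Cumulative inflation factor: 1.072 × 1.014 × 1.046 ≈ 1.13701.
Nominal growth factor: 1.15200. Real growth factor = 1.15200 / 1.13701 ≈ 1.01318.
Total real return ≈ 1.3183%.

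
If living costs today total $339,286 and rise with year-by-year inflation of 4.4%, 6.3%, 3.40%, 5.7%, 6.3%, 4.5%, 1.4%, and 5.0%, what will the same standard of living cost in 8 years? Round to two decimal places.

$486,711.98

Cumulative price-level factor: 1.044 × 1.063 × 1.0340 × 1.057 × 1.063 × 1.045 × 1.014 × 1.050 ≈ 1.4345183179.
The nominal amount required is $339,286 scaled up by that factor.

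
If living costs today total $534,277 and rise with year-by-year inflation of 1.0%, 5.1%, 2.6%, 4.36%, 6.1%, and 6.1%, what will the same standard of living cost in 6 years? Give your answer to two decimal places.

$683,601.12

Cumulative price-level factor: 1.010 × 1.051 × 1.026 × 1.0436 × 1.061 × 1.061 ≈ 1.2794882113.
The nominal amount required is $534,277 scaled up by that factor.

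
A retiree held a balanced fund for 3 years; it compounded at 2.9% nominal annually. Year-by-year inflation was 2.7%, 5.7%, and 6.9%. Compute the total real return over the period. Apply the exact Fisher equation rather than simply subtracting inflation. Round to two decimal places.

-6.11%

Cumulative inflation factor: 1.027 × 1.057 × 1.069 ≈ 1.16044.
Nominal growth factor: 1.08955. Real growth factor = 1.08955 / 1.16044 ≈ 0.93891.
Total real return ≈ -6.1092%.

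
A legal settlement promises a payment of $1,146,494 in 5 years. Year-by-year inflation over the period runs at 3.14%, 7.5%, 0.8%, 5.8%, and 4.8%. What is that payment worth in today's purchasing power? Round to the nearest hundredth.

$925,185.28

Price-level factor over 5 years: 1.0314 × 1.075 × 1.008 × 1.058 × 1.048 ≈ 1.2392047624.
Purchasing power today: $1,146,494 divided by that factor.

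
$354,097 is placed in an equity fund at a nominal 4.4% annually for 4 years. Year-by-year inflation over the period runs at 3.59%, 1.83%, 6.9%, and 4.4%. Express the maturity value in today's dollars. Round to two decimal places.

$357,316.00

Nominal value at maturity: $354,097 × (1 + 4.4%)^4 ≈ $420,653.24.
Price-level factor over 4 years: 1.0359 × 1.0183 × 1.069 × 1.044 ≈ 1.1772583534.
The maturity value deflated by that factor is the answer in today's purchasing power.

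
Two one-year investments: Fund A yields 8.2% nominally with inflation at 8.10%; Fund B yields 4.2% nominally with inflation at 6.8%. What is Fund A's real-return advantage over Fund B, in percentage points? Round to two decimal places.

2.53

Fund A real return: 1.082/1.0810 − 1 = 0.093%.
Fund B real return: 1.042/1.068 − 1 = -2.434%.
Difference: 0.093 − (-2.434) = 2.527 pp.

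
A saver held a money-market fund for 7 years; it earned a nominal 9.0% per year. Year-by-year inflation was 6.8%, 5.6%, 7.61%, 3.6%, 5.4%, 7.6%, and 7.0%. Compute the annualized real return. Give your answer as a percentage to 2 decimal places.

Cumulative inflation factor: 1.068 × 1.056 × 1.0761 × 1.036 × 1.054 × 1.076 × 1.070 ≈ 1.52575.
Nominal growth factor: 1.82804. Real growth factor = 1.82804 / 1.52575 ≈ 1.19812.
Annualized: 1.19812^(1/7) − 1 ≈ 0.02616.

2.62%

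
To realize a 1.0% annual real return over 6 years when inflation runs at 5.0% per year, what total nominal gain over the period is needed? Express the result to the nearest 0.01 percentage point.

Required annual nominal rate: (1+1.0%)(1+5.0%) − 1 = 6.05%.
Cumulative over 6 years: (1 + 0.0605)^6 − 1 ≈ 0.42254.

42.25%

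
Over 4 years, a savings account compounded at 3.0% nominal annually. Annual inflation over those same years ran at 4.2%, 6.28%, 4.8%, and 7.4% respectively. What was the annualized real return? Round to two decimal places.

Cumulative inflation factor: 1.042 × 1.0628 × 1.048 × 1.074 ≈ 1.24648.
Nominal growth factor: 1.12551. Real growth factor = 1.12551 / 1.24648 ≈ 0.90295.
Annualized: 0.90295^(1/4) − 1 ≈ -0.02520.

-2.52%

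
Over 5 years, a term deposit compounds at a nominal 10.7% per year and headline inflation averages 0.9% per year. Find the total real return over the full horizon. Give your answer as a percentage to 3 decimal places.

58.958%

The annual real rate is (1+10.7%)/(1+0.9%) − 1 = 9.7126%.
Compounded over 5 years: (1 + 0.097126)^5 − 1 ≈ 0.58958.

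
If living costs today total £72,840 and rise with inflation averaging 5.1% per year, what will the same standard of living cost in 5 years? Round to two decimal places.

Cumulative price-level factor: (1+5.1%)^5 ≈ 1.2823706810.
The nominal amount required is £72,840 scaled up by that factor.

£93,407.88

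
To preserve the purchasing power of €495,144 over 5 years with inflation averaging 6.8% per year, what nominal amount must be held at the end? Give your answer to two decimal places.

Cumulative price-level factor: (1+6.8%)^5 ≈ 1.3894926808.
Multiplying €495,144 by the price-level factor gives the future nominal sum.

€687,998.96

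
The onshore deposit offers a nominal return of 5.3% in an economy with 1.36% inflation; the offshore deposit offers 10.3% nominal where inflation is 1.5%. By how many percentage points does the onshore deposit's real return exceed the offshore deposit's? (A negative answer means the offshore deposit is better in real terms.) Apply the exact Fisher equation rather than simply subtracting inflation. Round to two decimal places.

-4.78

The onshore deposit real return: 1.053/1.0136 − 1 = 3.887%.
The offshore deposit real return: 1.103/1.015 − 1 = 8.670%.
Difference: 3.887 − 8.670 = -4.783 pp.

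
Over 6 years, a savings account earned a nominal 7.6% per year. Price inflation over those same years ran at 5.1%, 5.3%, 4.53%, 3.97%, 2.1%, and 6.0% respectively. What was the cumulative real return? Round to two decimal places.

Cumulative inflation factor: 1.051 × 1.053 × 1.0453 × 1.0397 × 1.021 × 1.060 ≈ 1.30170.
Nominal growth factor: 1.55194. Real growth factor = 1.55194 / 1.30170 ≈ 1.19224.
Total real return ≈ 19.2235%.

19.22%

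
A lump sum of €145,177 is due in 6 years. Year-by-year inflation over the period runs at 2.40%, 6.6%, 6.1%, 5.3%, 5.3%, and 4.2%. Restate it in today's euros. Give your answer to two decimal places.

Price-level factor over 6 years: 1.0240 × 1.066 × 1.061 × 1.053 × 1.053 × 1.042 ≈ 1.3381259919.
Purchasing power today: €145,177 divided by that factor.

€108,492.77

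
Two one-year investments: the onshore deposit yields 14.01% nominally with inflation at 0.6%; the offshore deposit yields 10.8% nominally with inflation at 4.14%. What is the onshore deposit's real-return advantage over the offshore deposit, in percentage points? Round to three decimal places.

6.935

The onshore deposit real return: 1.1401/1.006 − 1 = 13.3300%.
The offshore deposit real return: 1.108/1.0414 − 1 = 6.3952%.
Difference: 13.3300 − 6.3952 = 6.9348 pp.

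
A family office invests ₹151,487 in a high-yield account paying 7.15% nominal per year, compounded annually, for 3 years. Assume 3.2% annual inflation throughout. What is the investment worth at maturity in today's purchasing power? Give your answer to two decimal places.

Nominal value at maturity: ₹151,487 × (1 + 7.15%)^3 ≈ ₹186,359.65.
Price-level factor over 3 years: (1 + 3.2%)^3 = 1.099104768.
The maturity value deflated by that factor is the answer in today's purchasing power.

₹169,555.86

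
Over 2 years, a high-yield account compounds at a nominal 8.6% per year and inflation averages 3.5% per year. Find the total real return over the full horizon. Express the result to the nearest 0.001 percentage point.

The annual real rate is (1+8.6%)/(1+3.5%) − 1 = 4.9275%.
Compounded over 2 years: (1 + 0.049275)^2 − 1 ≈ 0.10098.

10.098%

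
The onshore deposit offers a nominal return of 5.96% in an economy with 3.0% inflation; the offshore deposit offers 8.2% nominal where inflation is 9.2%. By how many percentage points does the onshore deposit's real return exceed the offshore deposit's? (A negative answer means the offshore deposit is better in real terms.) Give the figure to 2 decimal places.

The onshore deposit real return: 1.0596/1.030 − 1 = 2.874%.
The offshore deposit real return: 1.082/1.092 − 1 = -0.916%.
Difference: 2.874 − (-0.916) = 3.790 pp.

3.79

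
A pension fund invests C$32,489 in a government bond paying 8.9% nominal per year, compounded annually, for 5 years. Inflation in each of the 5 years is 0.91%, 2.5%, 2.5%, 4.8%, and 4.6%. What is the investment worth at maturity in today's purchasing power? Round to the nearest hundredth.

C$42,815.48

Nominal value at maturity: C$32,489 × (1 + 8.9%)^5 ≈ C$49,759.47.
Price-level factor over 5 years: 1.0091 × 1.025 × 1.025 × 1.048 × 1.046 ≈ 1.1621840321.
Dividing the nominal maturity value by the price-level factor gives the value in today's money.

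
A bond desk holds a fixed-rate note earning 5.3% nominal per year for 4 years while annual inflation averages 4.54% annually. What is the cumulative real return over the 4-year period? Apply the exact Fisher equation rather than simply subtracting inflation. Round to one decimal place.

The annual real rate is (1+5.3%)/(1+4.54%) − 1 = 0.7270%.
Compounded over 4 years: (1 + 0.007270)^4 − 1 ≈ 0.02940.

2.9%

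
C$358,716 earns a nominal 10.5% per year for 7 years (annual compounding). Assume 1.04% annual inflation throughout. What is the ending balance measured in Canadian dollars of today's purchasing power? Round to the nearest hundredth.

C$671,171.23

Nominal value at maturity: C$358,716 × (1 + 10.5%)^7 ≈ C$721,583.67.
Price-level factor over 7 years: (1 + 1.04%)^7 ≈ 1.0751111423.
The maturity value deflated by that factor is the answer in today's purchasing power.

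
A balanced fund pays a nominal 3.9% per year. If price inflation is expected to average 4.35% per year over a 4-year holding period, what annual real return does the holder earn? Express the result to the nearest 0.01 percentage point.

-0.43%

With constant rates the annual real return is the same each year: (1+3.9%)/(1+4.35%) − 1 = -0.00431.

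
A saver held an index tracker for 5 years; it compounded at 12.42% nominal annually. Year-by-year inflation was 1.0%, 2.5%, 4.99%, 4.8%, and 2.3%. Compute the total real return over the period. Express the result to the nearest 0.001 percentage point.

Cumulative inflation factor: 1.010 × 1.025 × 1.0499 × 1.048 × 1.023 ≈ 1.16528.
Nominal growth factor: 1.79563. Real growth factor = 1.79563 / 1.16528 ≈ 1.54095.
Total real return ≈ 54.0947%.

54.095%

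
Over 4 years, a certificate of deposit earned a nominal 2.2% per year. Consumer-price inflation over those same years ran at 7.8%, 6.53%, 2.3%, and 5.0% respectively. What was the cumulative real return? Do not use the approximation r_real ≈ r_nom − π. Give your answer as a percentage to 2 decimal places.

-11.56%

Cumulative inflation factor: 1.078 × 1.0653 × 1.023 × 1.050 ≈ 1.23355.
Nominal growth factor: 1.09095. Real growth factor = 1.09095 / 1.23355 ≈ 0.88440.
Total real return ≈ -11.5602%.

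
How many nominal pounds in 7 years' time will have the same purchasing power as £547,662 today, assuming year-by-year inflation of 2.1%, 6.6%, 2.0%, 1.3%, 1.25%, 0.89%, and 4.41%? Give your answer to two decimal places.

Cumulative price-level factor: 1.021 × 1.066 × 1.020 × 1.013 × 1.0125 × 1.0089 × 1.0441 ≈ 1.1994380270.
Multiplying £547,662 by the price-level factor gives the future nominal sum.

£656,886.63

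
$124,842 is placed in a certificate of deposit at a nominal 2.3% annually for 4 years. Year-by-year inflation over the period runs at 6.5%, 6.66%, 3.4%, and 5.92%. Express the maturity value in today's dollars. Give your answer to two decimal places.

$109,904.01

Nominal value at maturity: $124,842 × (1 + 2.3%)^4 ≈ $136,729.82.
Price-level factor over 4 years: 1.065 × 1.0666 × 1.034 × 1.0592 ≈ 1.2440839807.
Dividing the nominal maturity value by the price-level factor gives the value in today's money.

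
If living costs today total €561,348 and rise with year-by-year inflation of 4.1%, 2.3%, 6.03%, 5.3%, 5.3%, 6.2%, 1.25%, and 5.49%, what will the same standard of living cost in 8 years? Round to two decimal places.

€797,213.95

Cumulative price-level factor: 1.041 × 1.023 × 1.0603 × 1.053 × 1.053 × 1.062 × 1.0125 × 1.0549 ≈ 1.4201777621.
The nominal amount required is €561,348 scaled up by that factor.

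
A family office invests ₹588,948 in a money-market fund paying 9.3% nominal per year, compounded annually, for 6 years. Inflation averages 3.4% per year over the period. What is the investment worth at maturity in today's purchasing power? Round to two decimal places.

Nominal value at maturity: ₹588,948 × (1 + 9.3%)^6 ≈ ₹1,004,148.45.
Price-level factor over 6 years: (1 + 3.4%)^6 ≈ 1.2221463992.
Dividing the nominal maturity value by the price-level factor gives the value in today's money.

₹821,626.98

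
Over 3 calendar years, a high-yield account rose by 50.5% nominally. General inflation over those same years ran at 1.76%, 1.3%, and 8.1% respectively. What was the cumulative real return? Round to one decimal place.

35.1%

Cumulative inflation factor: 1.0176 × 1.013 × 1.081 ≈ 1.11433.
Nominal growth factor: 1.50500. Real growth factor = 1.50500 / 1.11433 ≈ 1.35059.
Total real return ≈ 35.0592%.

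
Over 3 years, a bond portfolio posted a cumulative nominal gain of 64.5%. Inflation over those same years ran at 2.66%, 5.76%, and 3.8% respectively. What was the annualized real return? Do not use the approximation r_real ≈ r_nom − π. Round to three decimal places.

Cumulative inflation factor: 1.0266 × 1.0576 × 1.038 ≈ 1.12699.
Nominal growth factor: 1.64500. Real growth factor = 1.64500 / 1.12699 ≈ 1.45964.
Annualized: 1.45964^(1/3) − 1 ≈ 0.13435.

13.435%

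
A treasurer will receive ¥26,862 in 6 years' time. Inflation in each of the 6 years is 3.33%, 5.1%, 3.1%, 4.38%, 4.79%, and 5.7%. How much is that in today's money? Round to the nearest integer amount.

¥20,751

Price-level factor over 6 years: 1.0333 × 1.051 × 1.031 × 1.0438 × 1.0479 × 1.057 ≈ 1.2944936694.
Purchasing power today: ¥26,862 divided by that factor.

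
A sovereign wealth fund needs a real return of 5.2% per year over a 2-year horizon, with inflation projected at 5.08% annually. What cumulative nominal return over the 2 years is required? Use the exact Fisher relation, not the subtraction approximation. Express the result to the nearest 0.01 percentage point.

22.20%

Required annual nominal rate: (1+5.2%)(1+5.08%) − 1 = 10.54416%.
Cumulative over 2 years: (1 + 0.1054416)^2 − 1 ≈ 0.22200.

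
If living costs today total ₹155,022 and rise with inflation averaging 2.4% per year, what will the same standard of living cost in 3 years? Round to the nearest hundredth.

₹166,453.61

Cumulative price-level factor: (1+2.4%)^3 = 1.073741824.
Multiplying ₹155,022 by the price-level factor gives the future nominal sum.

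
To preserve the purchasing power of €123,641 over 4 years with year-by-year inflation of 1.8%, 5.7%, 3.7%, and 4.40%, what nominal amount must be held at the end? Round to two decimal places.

€144,033.84

Cumulative price-level factor: 1.018 × 1.057 × 1.037 × 1.0440 ≈ 1.1649358763.
The nominal amount required is €123,641 scaled up by that factor.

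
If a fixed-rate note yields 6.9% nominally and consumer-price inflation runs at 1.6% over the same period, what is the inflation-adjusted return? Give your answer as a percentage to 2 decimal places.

Real return via the Fisher equation: (1 + 6.9%)/(1 + 1.6%) − 1 = 1.069/1.016 − 1 ≈ 0.05217.

5.22%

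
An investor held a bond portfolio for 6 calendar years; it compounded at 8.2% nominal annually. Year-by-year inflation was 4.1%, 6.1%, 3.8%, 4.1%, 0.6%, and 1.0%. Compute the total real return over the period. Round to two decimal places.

32.32%

Cumulative inflation factor: 1.041 × 1.061 × 1.038 × 1.041 × 1.006 × 1.010 ≈ 1.21264.
Nominal growth factor: 1.60459. Real growth factor = 1.60459 / 1.21264 ≈ 1.32321.
Total real return ≈ 32.3214%.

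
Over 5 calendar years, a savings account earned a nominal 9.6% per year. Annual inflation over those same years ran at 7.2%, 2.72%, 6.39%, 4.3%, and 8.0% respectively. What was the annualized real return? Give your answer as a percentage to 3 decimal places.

Cumulative inflation factor: 1.072 × 1.0272 × 1.0639 × 1.043 × 1.080 ≈ 1.31965.
Nominal growth factor: 1.58144. Real growth factor = 1.58144 / 1.31965 ≈ 1.19838.
Annualized: 1.19838^(1/5) − 1 ≈ 0.03686.

3.686%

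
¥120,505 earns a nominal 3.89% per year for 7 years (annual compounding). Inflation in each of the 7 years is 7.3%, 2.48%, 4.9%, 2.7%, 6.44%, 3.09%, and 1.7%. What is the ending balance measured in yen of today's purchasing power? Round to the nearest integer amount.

¥119,068

Nominal value at maturity: ¥120,505 × (1 + 3.89%)^7 ≈ ¥157,406.
Price-level factor over 7 years: 1.073 × 1.0248 × 1.049 × 1.027 × 1.0644 × 1.0309 × 1.017 ≈ 1.3219868309.
The maturity value deflated by that factor is the answer in today's purchasing power.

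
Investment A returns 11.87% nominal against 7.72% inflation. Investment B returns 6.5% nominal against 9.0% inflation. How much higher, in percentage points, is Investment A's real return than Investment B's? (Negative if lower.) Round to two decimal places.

6.15

Investment A real return: 1.1187/1.0772 − 1 = 3.853%.
Investment B real return: 1.065/1.090 − 1 = -2.294%.
Difference: 3.853 − (-2.294) = 6.147 pp.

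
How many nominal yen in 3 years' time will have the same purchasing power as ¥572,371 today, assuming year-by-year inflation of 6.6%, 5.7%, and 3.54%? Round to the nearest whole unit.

Cumulative price-level factor: 1.066 × 1.057 × 1.0354 = 1.1666493748.
The nominal amount required is ¥572,371 scaled up by that factor.

¥667,756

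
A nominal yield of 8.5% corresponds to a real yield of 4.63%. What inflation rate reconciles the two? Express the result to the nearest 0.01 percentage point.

From (1+r_nom) = (1+r_real)(1+π), we get 1+π = (1 + 8.5%)/(1 + 4.63%) = 1.085/1.0463 ≈ 1.03699.
So π ≈ 3.6987%.

3.70%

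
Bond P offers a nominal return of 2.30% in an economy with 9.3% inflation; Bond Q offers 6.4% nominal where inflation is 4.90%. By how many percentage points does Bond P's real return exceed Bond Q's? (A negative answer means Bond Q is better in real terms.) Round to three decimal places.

Bond P real return: 1.0230/1.093 − 1 = -6.4044%.
Bond Q real return: 1.064/1.0490 − 1 = 1.4299%.
Difference: -6.4044 − 1.4299 = -7.8343 pp.

-7.834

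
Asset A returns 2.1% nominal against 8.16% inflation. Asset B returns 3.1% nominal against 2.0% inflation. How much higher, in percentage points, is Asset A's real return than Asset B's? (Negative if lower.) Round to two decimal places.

Asset A real return: 1.021/1.0816 − 1 = -5.603%.
Asset B real return: 1.031/1.020 − 1 = 1.078%.
Difference: -5.603 − 1.078 = -6.681 pp.

-6.68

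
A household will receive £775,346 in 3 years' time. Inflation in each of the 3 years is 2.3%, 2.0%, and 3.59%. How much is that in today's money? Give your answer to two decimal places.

£717,301.79

Price-level factor over 3 years: 1.023 × 1.020 × 1.0359 = 1.080920214.
Purchasing power today: £775,346 divided by that factor.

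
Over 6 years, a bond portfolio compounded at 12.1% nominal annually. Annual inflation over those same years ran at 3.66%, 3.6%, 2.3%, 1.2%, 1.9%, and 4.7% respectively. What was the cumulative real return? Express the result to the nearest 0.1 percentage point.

67.3%

Cumulative inflation factor: 1.0366 × 1.036 × 1.023 × 1.012 × 1.019 × 1.047 ≈ 1.18617.
Nominal growth factor: 1.98442. Real growth factor = 1.98442 / 1.18617 ≈ 1.67296.
Total real return ≈ 67.2961%.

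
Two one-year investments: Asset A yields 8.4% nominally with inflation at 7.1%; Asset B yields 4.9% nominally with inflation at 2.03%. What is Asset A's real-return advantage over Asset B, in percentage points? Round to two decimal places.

Asset A real return: 1.084/1.071 − 1 = 1.214%.
Asset B real return: 1.049/1.0203 − 1 = 2.813%.
Difference: 1.214 − 2.813 = -1.599 pp.

-1.60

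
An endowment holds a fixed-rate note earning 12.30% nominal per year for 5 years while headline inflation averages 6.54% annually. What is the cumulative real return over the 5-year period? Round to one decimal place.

The annual real rate is (1+12.30%)/(1+6.54%) − 1 = 5.4064%.
Compounded over 5 years: (1 + 0.054064)^5 − 1 ≈ 0.30117.

30.1%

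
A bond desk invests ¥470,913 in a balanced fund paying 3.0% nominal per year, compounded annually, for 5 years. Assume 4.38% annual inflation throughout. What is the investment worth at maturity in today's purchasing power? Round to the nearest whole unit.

Nominal value at maturity: ¥470,913 × (1 + 3.0%)^5 ≈ ¥545,917.
Price-level factor over 5 years: (1 + 4.38%)^5 ≈ 1.2390432400.
Dividing the nominal maturity value by the price-level factor gives the value in today's money.

¥440,596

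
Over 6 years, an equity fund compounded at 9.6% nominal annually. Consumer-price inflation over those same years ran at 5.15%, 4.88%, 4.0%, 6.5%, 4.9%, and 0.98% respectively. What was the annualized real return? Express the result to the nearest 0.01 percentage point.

Cumulative inflation factor: 1.0515 × 1.0488 × 1.040 × 1.065 × 1.049 × 1.0098 ≈ 1.29389.
Nominal growth factor: 1.73326. Real growth factor = 1.73326 / 1.29389 ≈ 1.33958.
Annualized: 1.33958^(1/6) − 1 ≈ 0.04993.

4.99%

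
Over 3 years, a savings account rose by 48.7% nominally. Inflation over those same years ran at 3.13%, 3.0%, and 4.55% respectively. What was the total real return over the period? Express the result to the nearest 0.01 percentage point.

33.90%

Cumulative inflation factor: 1.0313 × 1.030 × 1.0455 ≈ 1.11057.
Nominal growth factor: 1.48700. Real growth factor = 1.48700 / 1.11057 ≈ 1.33895.
Total real return ≈ 33.8951%.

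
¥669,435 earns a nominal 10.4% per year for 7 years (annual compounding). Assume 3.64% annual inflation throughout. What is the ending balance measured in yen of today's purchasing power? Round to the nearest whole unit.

¥1,041,838

Nominal value at maturity: ¥669,435 × (1 + 10.4%)^7 ≈ ¥1,338,110.
Price-level factor over 7 years: (1 + 3.64%)^7 ≈ 1.2843749605.
The maturity value deflated by that factor is the answer in today's purchasing power.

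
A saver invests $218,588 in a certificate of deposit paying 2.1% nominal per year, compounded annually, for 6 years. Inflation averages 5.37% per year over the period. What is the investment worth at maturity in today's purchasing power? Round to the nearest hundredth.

$180,916.80

Nominal value at maturity: $218,588 × (1 + 2.1%)^6 ≈ $247,617.18.
Price-level factor over 6 years: (1 + 5.37%)^6 ≈ 1.3686798714.
The maturity value deflated by that factor is the answer in today's purchasing power.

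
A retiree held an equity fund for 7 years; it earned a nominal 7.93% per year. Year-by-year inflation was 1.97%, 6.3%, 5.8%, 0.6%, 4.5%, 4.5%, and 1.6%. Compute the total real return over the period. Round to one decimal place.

33.3%

Cumulative inflation factor: 1.0197 × 1.063 × 1.058 × 1.006 × 1.045 × 1.045 × 1.016 ≈ 1.28002.
Nominal growth factor: 1.70606. Real growth factor = 1.70606 / 1.28002 ≈ 1.33284.
Total real return ≈ 33.2845%.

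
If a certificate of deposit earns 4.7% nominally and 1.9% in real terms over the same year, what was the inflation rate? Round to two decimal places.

From (1+r_nom) = (1+r_real)(1+π), we get 1+π = (1 + 4.7%)/(1 + 1.9%) = 1.047/1.019 ≈ 1.02748.
So π ≈ 2.7478%.

2.75%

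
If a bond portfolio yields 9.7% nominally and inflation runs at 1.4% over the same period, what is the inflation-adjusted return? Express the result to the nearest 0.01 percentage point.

Real return via the Fisher equation: (1 + 9.7%)/(1 + 1.4%) − 1 = 1.097/1.014 − 1 ≈ 0.08185.

8.19%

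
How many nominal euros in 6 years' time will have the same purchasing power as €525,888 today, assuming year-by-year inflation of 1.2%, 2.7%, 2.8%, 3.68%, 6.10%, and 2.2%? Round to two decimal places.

€631,682.14

Cumulative price-level factor: 1.012 × 1.027 × 1.028 × 1.0368 × 1.0610 × 1.022 ≈ 1.2011723844.
Multiplying €525,888 by the price-level factor gives the future nominal sum.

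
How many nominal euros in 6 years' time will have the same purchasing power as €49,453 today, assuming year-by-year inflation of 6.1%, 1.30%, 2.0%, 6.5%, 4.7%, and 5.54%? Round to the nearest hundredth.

Cumulative price-level factor: 1.061 × 1.0130 × 1.020 × 1.065 × 1.047 × 1.0554 ≈ 1.2901445744.
Multiplying €49,453 by the price-level factor gives the future nominal sum.

€63,801.52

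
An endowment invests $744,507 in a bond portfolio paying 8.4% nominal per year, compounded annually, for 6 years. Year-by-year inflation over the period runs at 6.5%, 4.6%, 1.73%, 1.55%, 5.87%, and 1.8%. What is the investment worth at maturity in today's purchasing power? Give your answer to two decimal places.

Nominal value at maturity: $744,507 × (1 + 8.4%)^6 ≈ $1,207,937.54.
Price-level factor over 6 years: 1.065 × 1.046 × 1.0173 × 1.0155 × 1.0587 × 1.018 ≈ 1.2403120289.
The maturity value deflated by that factor is the answer in today's purchasing power.

$973,898.11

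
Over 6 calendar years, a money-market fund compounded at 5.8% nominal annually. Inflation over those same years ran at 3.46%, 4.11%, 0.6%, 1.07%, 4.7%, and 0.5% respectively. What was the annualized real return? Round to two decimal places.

3.33%

Cumulative inflation factor: 1.0346 × 1.0411 × 1.006 × 1.0107 × 1.047 × 1.005 ≈ 1.15239.
Nominal growth factor: 1.40254. Real growth factor = 1.40254 / 1.15239 ≈ 1.21707.
Annualized: 1.21707^(1/6) − 1 ≈ 0.03328.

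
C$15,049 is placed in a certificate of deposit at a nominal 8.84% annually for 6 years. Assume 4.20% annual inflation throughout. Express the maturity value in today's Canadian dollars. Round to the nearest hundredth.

C$19,544.86

Nominal value at maturity: C$15,049 × (1 + 8.84%)^6 ≈ C$25,017.21.
Price-level factor over 6 years: (1 + 4.20%)^6 ≈ 1.2799892251.
Dividing the nominal maturity value by the price-level factor gives the value in today's money.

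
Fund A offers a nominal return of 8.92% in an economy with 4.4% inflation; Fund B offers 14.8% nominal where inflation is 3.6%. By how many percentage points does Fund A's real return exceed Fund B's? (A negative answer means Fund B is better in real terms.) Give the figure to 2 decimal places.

-6.48

Fund A real return: 1.0892/1.044 − 1 = 4.330%.
Fund B real return: 1.148/1.036 − 1 = 10.811%.
Difference: 4.330 − 10.811 = -6.481 pp.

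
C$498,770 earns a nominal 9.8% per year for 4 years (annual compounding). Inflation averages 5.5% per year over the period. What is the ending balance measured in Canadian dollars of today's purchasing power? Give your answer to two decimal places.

C$585,193.97

Nominal value at maturity: C$498,770 × (1 + 9.8%)^4 ≈ C$724,952.72.
Price-level factor over 4 years: (1 + 5.5%)^4 ≈ 1.2388246506.
Dividing the nominal maturity value by the price-level factor gives the value in today's money.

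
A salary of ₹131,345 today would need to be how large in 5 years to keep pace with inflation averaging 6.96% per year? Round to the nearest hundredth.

₹183,874.08

Cumulative price-level factor: (1+6.96%)^5 ≈ 1.3999320980.
Multiplying ₹131,345 by the price-level factor gives the future nominal sum.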